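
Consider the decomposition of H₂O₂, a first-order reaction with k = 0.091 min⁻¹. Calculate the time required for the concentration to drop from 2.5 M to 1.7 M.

4.238 min

Step 1: For first-order: t = ln([H₂O₂]₀/[H₂O₂])/k
Step 2: t = ln(2.5/1.7)/0.091
Step 3: t = ln(1.471)/0.091
Step 4: t = 0.3857/0.091 = 4.238 min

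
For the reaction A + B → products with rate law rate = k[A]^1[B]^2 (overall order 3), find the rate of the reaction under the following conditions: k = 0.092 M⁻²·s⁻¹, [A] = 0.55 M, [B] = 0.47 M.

0.01118 M/s

Step 1: The rate law is rate = k[A]^1[B]^2, overall order = 1+2 = 3
Step 2: Substitute values: rate = 0.092 × (0.55)^1 × (0.47)^2
Step 3: rate = 0.092 × 0.55 × 0.2209 = 0.0111775 M/s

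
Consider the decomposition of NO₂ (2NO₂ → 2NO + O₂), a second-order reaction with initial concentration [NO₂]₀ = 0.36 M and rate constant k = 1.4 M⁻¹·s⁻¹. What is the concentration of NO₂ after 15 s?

0.04206 M

Step 1: For a second-order reaction: 1/[NO₂] = 1/[NO₂]₀ + kt
Step 2: 1/[NO₂] = 1/0.36 + 1.4 × 15
Step 3: 1/[NO₂] = 2.778 + 21 = 23.78
Step 4: [NO₂] = 1/23.78 = 0.04206 M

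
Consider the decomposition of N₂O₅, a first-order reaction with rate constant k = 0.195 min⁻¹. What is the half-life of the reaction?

3.555 min

Step 1: For a first-order reaction, t₁/₂ = ln(2)/k
Step 2: t₁/₂ = ln(2)/0.195
Step 3: t₁/₂ = 0.6931/0.195 = 3.555 min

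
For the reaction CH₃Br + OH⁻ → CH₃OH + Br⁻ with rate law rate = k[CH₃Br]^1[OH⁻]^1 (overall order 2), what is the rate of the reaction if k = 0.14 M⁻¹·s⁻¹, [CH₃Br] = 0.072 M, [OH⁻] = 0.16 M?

0.001613 M/s

Step 1: The rate law is rate = k[CH₃Br]^1[OH⁻]^1, overall order = 1+1 = 2
Step 2: Substitute values: rate = 0.14 × (0.072)^1 × (0.16)^1
Step 3: rate = 0.14 × 0.072 × 0.16 = 0.0016128 M/s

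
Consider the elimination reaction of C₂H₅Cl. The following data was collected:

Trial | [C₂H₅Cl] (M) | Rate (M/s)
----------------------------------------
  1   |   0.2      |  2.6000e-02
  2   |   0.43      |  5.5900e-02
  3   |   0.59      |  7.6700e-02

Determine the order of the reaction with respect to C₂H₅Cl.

first order (1)

Step 1: Compare trials to find order n where rate₂/rate₁ = ([C₂H₅Cl]₂/[C₂H₅Cl]₁)^n
Step 2: rate₂/rate₁ = 5.5900e-02/2.6000e-02 = 2.15
Step 3: [C₂H₅Cl]₂/[C₂H₅Cl]₁ = 0.43/0.2 = 2.15
Step 4: n = ln(2.15)/ln(2.15) = 1.00 ≈ 1
Step 5: The reaction is first order in C₂H₅Cl.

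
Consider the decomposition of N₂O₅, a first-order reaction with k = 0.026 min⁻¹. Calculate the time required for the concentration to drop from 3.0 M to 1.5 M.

26.66 min

Step 1: For first-order: t = ln([N₂O₅]₀/[N₂O₅])/k
Step 2: t = ln(3.0/1.5)/0.026
Step 3: t = ln(2)/0.026
Step 4: t = 0.6931/0.026 = 26.66 min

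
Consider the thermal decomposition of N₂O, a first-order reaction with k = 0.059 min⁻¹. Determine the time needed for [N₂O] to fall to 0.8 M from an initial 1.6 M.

11.75 min

Step 1: For first-order: t = ln([N₂O]₀/[N₂O])/k
Step 2: t = ln(1.6/0.8)/0.059
Step 3: t = ln(2)/0.059
Step 4: t = 0.6931/0.059 = 11.75 min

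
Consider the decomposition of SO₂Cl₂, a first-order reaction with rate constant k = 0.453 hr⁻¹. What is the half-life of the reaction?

1.53 hr

Step 1: For a first-order reaction, t₁/₂ = ln(2)/k
Step 2: t₁/₂ = ln(2)/0.453
Step 3: t₁/₂ = 0.6931/0.453 = 1.53 hr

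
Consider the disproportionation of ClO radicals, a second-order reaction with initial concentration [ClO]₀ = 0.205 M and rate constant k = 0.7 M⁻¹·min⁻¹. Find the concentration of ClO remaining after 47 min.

0.02647 M

Step 1: For a second-order reaction: 1/[ClO] = 1/[ClO]₀ + kt
Step 2: 1/[ClO] = 1/0.205 + 0.7 × 47
Step 3: 1/[ClO] = 4.878 + 32.9 = 37.78
Step 4: [ClO] = 1/37.78 = 0.02647 M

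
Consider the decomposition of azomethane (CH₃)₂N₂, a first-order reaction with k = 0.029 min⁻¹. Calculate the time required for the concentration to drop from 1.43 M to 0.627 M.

28.43 min

Step 1: For first-order: t = ln([azomethane]₀/[azomethane])/k
Step 2: t = ln(1.43/0.627)/0.029
Step 3: t = ln(2.281)/0.029
Step 4: t = 0.8245/0.029 = 28.43 min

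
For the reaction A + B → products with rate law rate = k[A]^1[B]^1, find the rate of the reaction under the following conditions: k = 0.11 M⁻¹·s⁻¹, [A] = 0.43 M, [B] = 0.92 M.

0.04352 M/s

Step 1: The rate law is rate = k[A]^1[B]^1
Step 2: Substitute: rate = 0.11 × (0.43)^1 × (0.92)^1
Step 3: rate = 0.11 × 0.43 × 0.92 = 0.043516 M/s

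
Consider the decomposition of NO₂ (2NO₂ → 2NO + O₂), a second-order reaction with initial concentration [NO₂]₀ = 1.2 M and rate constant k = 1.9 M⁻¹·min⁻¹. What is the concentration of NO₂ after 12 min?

0.04231 M

Step 1: For a second-order reaction: 1/[NO₂] = 1/[NO₂]₀ + kt
Step 2: 1/[NO₂] = 1/1.2 + 1.9 × 12
Step 3: 1/[NO₂] = 0.8333 + 22.8 = 23.63
Step 4: [NO₂] = 1/23.63 = 0.04231 M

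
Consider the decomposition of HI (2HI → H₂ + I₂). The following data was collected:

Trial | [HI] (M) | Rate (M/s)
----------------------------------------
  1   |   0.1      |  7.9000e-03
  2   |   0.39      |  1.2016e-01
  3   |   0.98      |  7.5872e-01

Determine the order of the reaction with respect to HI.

second order (2)

Step 1: Compare trials to find order n where rate₂/rate₁ = ([HI]₂/[HI]₁)^n
Step 2: rate₂/rate₁ = 1.2016e-01/7.9000e-03 = 15.21
Step 3: [HI]₂/[HI]₁ = 0.39/0.1 = 3.9
Step 4: n = ln(15.21)/ln(3.9) = 2.00 ≈ 2
Step 5: The reaction is second order in HI.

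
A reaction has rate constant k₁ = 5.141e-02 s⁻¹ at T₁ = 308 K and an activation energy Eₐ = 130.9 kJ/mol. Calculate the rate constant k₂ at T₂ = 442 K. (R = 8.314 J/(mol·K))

2.764e+05 s⁻¹

Step 1: Use the two-temperature Arrhenius form: ln(k₂/k₁) = -Eₐ/R × (1/T₂ - 1/T₁)
Step 2: Convert Eₐ to J/mol: 130.9 kJ/mol = 130900 J/mol
Step 3: 1/T₂ - 1/T₁ = 1/442 - 1/308 = -9.843098e-04 K⁻¹
Step 4: ln(k₂/k₁) = -130900/8.314 × -9.843098e-04 = 15.49749
Step 5: k₂ = k₁ × exp(15.49749) = 5.141e-02 × 5.37619e+06 = 2.764e+05 s⁻¹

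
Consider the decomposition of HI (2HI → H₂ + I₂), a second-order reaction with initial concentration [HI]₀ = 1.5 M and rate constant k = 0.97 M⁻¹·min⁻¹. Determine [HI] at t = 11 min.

0.08821 M

Step 1: For a second-order reaction: 1/[HI] = 1/[HI]₀ + kt
Step 2: 1/[HI] = 1/1.5 + 0.97 × 11
Step 3: 1/[HI] = 0.6667 + 10.67 = 11.34
Step 4: [HI] = 1/11.34 = 0.08821 M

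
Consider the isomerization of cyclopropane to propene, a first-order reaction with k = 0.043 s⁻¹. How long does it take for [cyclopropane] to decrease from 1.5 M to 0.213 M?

45.39 s

Step 1: For first-order: t = ln([cyclopropane]₀/[cyclopropane])/k
Step 2: t = ln(1.5/0.213)/0.043
Step 3: t = ln(7.042)/0.043
Step 4: t = 1.952/0.043 = 45.39 s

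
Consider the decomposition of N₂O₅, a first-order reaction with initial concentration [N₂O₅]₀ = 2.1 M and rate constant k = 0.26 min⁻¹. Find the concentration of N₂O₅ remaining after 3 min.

0.9627 M

Step 1: For a first-order reaction: [N₂O₅] = [N₂O₅]₀ × e^(-kt)
Step 2: [N₂O₅] = 2.1 × e^(-0.26 × 3)
Step 3: [N₂O₅] = 2.1 × e^(-0.78)
Step 4: [N₂O₅] = 2.1 × 0.458406 = 0.9627 M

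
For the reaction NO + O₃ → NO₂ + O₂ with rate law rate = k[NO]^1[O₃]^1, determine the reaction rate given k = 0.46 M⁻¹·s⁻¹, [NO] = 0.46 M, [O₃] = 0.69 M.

0.146 M/s

Step 1: The rate law is rate = k[NO]^1[O₃]^1
Step 2: Substitute: rate = 0.46 × (0.46)^1 × (0.69)^1
Step 3: rate = 0.46 × 0.46 × 0.69 = 0.146004 M/s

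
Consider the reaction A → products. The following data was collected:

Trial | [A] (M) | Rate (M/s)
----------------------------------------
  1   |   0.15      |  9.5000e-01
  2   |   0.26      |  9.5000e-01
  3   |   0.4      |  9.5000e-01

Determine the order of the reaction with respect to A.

zeroth order (0)

Step 1: Compare trials - when concentration changes, rate stays constant.
Step 2: rate₂/rate₁ = 9.5000e-01/9.5000e-01 = 1
Step 3: [A]₂/[A]₁ = 0.26/0.15 = 1.733
Step 4: Since rate ratio ≈ (conc ratio)^0, the reaction is zeroth order.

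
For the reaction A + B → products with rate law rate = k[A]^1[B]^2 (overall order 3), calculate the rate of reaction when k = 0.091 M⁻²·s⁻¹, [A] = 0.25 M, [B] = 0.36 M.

0.002948 M/s

Step 1: The rate law is rate = k[A]^1[B]^2, overall order = 1+2 = 3
Step 2: Substitute values: rate = 0.091 × (0.25)^1 × (0.36)^2
Step 3: rate = 0.091 × 0.25 × 0.1296 = 0.0029484 M/s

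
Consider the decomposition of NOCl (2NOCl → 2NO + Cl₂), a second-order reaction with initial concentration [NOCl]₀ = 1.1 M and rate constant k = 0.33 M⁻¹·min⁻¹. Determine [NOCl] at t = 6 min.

0.3461 M

Step 1: For a second-order reaction: 1/[NOCl] = 1/[NOCl]₀ + kt
Step 2: 1/[NOCl] = 1/1.1 + 0.33 × 6
Step 3: 1/[NOCl] = 0.9091 + 1.98 = 2.889
Step 4: [NOCl] = 1/2.889 = 0.3461 M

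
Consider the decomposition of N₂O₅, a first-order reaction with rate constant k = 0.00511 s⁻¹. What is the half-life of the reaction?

135.6 s

Step 1: For a first-order reaction, t₁/₂ = ln(2)/k
Step 2: t₁/₂ = ln(2)/0.00511
Step 3: t₁/₂ = 0.6931/0.00511 = 135.6 s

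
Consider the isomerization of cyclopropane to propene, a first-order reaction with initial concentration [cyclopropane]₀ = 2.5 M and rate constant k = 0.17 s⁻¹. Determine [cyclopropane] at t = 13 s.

0.2743 M

Step 1: For a first-order reaction: [cyclopropane] = [cyclopropane]₀ × e^(-kt)
Step 2: [cyclopropane] = 2.5 × e^(-0.17 × 13)
Step 3: [cyclopropane] = 2.5 × e^(-2.21)
Step 4: [cyclopropane] = 2.5 × 0.109701 = 0.2743 M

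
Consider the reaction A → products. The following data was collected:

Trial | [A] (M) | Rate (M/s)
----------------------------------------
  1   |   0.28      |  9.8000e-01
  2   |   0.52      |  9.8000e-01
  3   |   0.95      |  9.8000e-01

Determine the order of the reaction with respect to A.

zeroth order (0)

Step 1: Compare trials - when concentration changes, rate stays constant.
Step 2: rate₂/rate₁ = 9.8000e-01/9.8000e-01 = 1
Step 3: [A]₂/[A]₁ = 0.52/0.28 = 1.857
Step 4: Since rate ratio ≈ (conc ratio)^0, the reaction is zeroth order.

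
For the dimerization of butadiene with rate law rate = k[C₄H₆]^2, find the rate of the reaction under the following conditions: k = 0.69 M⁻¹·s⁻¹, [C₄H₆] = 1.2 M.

0.9936 M/s

Step 1: Identify the rate law: rate = k[C₄H₆]^2
Step 2: Substitute values: rate = 0.69 × (1.2)^2
Step 3: Calculate: rate = 0.69 × 1.44 = 0.9936 M/s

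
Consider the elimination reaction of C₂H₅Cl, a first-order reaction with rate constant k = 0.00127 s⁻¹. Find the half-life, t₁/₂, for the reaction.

545.8 s

Step 1: For a first-order reaction, t₁/₂ = ln(2)/k
Step 2: t₁/₂ = ln(2)/0.00127
Step 3: t₁/₂ = 0.6931/0.00127 = 545.8 s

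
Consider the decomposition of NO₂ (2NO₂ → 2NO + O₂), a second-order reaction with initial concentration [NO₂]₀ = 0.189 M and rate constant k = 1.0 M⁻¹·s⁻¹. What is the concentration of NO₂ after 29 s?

0.02916 M

Step 1: For a second-order reaction: 1/[NO₂] = 1/[NO₂]₀ + kt
Step 2: 1/[NO₂] = 1/0.189 + 1.0 × 29
Step 3: 1/[NO₂] = 5.291 + 29 = 34.29
Step 4: [NO₂] = 1/34.29 = 0.02916 M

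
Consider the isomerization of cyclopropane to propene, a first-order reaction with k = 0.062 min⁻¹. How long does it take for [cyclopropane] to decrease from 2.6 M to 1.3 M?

11.18 min

Step 1: For first-order: t = ln([cyclopropane]₀/[cyclopropane])/k
Step 2: t = ln(2.6/1.3)/0.062
Step 3: t = ln(2)/0.062
Step 4: t = 0.6931/0.062 = 11.18 min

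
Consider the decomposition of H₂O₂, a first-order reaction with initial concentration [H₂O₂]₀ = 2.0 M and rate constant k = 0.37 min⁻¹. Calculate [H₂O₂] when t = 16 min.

0.00537 M

Step 1: For a first-order reaction: [H₂O₂] = [H₂O₂]₀ × e^(-kt)
Step 2: [H₂O₂] = 2.0 × e^(-0.37 × 16)
Step 3: [H₂O₂] = 2.0 × e^(-5.92)
Step 4: [H₂O₂] = 2.0 × 0.0026852 = 0.00537 M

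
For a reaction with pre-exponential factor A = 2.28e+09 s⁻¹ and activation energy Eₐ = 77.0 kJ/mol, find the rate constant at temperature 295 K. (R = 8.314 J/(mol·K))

5.29e-05 s⁻¹

Step 1: Use the Arrhenius equation: k = A × exp(-Eₐ/RT)
Step 2: Convert Eₐ to J/mol: 77.0 kJ/mol = 77000 J/mol
Step 3: Calculate the exponent: -Eₐ/(RT) = -77000/(8.314 × 295) = -31.39487
Step 4: k = 2.28e+09 × exp(-31.39487)
Step 5: k = 2.28e+09 × 2.31943e-14 = 5.2883e-05 s⁻¹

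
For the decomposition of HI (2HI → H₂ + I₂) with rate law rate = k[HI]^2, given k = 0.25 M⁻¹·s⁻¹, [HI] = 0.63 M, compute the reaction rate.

0.09923 M/s

Step 1: Identify the rate law: rate = k[HI]^2
Step 2: Substitute values: rate = 0.25 × (0.63)^2
Step 3: Calculate: rate = 0.25 × 0.3969 = 0.099225 M/s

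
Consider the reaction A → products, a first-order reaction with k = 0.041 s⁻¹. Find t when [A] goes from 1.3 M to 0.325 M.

33.81 s

Step 1: For first-order: t = ln([A]₀/[A])/k
Step 2: t = ln(1.3/0.325)/0.041
Step 3: t = ln(4)/0.041
Step 4: t = 1.386/0.041 = 33.81 s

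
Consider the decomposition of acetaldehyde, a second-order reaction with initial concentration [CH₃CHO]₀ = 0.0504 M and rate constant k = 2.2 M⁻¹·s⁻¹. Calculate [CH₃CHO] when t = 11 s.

0.02271 M

Step 1: For a second-order reaction: 1/[CH₃CHO] = 1/[CH₃CHO]₀ + kt
Step 2: 1/[CH₃CHO] = 1/0.0504 + 2.2 × 11
Step 3: 1/[CH₃CHO] = 19.84 + 24.2 = 44.04
Step 4: [CH₃CHO] = 1/44.04 = 0.02271 M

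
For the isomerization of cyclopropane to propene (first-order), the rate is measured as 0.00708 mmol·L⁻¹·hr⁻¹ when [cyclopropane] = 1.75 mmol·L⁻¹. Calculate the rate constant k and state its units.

0.004046 hr⁻¹

Step 1: rate = k[cyclopropane]^1, so k = rate / [cyclopropane]^1.
Step 2: k = 0.00708 / (1.75)^1 = 0.00708 / 1.75.
Step 3: k = 0.004046 hr⁻¹.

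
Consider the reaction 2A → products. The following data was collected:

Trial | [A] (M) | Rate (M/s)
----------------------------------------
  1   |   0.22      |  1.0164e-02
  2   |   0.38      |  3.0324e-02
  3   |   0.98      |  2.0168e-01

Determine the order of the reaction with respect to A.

second order (2)

Step 1: Compare trials to find order n where rate₂/rate₁ = ([A]₂/[A]₁)^n
Step 2: rate₂/rate₁ = 3.0324e-02/1.0164e-02 = 2.983
Step 3: [A]₂/[A]₁ = 0.38/0.22 = 1.727
Step 4: n = ln(2.983)/ln(1.727) = 2.00 ≈ 2
Step 5: The reaction is second order in A.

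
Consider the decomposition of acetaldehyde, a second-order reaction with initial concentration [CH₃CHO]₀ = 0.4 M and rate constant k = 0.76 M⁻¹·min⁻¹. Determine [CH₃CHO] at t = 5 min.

0.1587 M

Step 1: For a second-order reaction: 1/[CH₃CHO] = 1/[CH₃CHO]₀ + kt
Step 2: 1/[CH₃CHO] = 1/0.4 + 0.76 × 5
Step 3: 1/[CH₃CHO] = 2.5 + 3.8 = 6.3
Step 4: [CH₃CHO] = 1/6.3 = 0.1587 M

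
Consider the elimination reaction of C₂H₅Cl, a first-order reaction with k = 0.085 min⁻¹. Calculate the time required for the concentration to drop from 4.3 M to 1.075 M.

16.31 min

Step 1: For first-order: t = ln([C₂H₅Cl]₀/[C₂H₅Cl])/k
Step 2: t = ln(4.3/1.075)/0.085
Step 3: t = ln(4)/0.085
Step 4: t = 1.386/0.085 = 16.31 min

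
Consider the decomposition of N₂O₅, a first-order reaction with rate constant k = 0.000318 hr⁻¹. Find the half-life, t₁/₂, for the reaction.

2180 hr

Step 1: For a first-order reaction, t₁/₂ = ln(2)/k
Step 2: t₁/₂ = ln(2)/0.000318
Step 3: t₁/₂ = 0.6931/0.000318 = 2180 hr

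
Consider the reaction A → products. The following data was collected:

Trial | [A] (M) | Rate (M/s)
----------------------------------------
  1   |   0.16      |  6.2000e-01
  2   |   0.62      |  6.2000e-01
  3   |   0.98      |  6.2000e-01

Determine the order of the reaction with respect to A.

zeroth order (0)

Step 1: Compare trials - when concentration changes, rate stays constant.
Step 2: rate₂/rate₁ = 6.2000e-01/6.2000e-01 = 1
Step 3: [A]₂/[A]₁ = 0.62/0.16 = 3.875
Step 4: Since rate ratio ≈ (conc ratio)^0, the reaction is zeroth order.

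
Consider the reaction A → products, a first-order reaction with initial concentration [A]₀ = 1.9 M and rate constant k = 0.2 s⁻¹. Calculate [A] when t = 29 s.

0.005752 M

Step 1: For a first-order reaction: [A] = [A]₀ × e^(-kt)
Step 2: [A] = 1.9 × e^(-0.2 × 29)
Step 3: [A] = 1.9 × e^(-5.8)
Step 4: [A] = 1.9 × 0.00302755 = 0.005752 M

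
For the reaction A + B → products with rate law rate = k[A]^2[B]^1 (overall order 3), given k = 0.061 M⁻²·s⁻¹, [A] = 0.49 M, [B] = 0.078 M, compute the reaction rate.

0.001142 M/s

Step 1: The rate law is rate = k[A]^2[B]^1, overall order = 2+1 = 3
Step 2: Substitute values: rate = 0.061 × (0.49)^2 × (0.078)^1
Step 3: rate = 0.061 × 0.2401 × 0.078 = 0.0011424 M/s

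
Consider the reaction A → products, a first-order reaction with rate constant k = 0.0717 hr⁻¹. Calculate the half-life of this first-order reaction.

9.667 hr

Step 1: For a first-order reaction, t₁/₂ = ln(2)/k
Step 2: t₁/₂ = ln(2)/0.0717
Step 3: t₁/₂ = 0.6931/0.0717 = 9.667 hr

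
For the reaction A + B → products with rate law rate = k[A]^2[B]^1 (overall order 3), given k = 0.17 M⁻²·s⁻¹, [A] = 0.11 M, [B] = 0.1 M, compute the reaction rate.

0.0002057 M/s

Step 1: The rate law is rate = k[A]^2[B]^1, overall order = 2+1 = 3
Step 2: Substitute values: rate = 0.17 × (0.11)^2 × (0.1)^1
Step 3: rate = 0.17 × 0.0121 × 0.1 = 0.0002057 M/s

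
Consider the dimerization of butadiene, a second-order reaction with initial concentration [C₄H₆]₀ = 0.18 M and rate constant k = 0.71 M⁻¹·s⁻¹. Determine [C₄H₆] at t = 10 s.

0.07902 M

Step 1: For a second-order reaction: 1/[C₄H₆] = 1/[C₄H₆]₀ + kt
Step 2: 1/[C₄H₆] = 1/0.18 + 0.71 × 10
Step 3: 1/[C₄H₆] = 5.556 + 7.1 = 12.66
Step 4: [C₄H₆] = 1/12.66 = 0.07902 M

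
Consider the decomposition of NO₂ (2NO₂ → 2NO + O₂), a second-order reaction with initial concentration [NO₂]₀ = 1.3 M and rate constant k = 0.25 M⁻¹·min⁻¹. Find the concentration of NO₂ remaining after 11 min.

0.2842 M

Step 1: For a second-order reaction: 1/[NO₂] = 1/[NO₂]₀ + kt
Step 2: 1/[NO₂] = 1/1.3 + 0.25 × 11
Step 3: 1/[NO₂] = 0.7692 + 2.75 = 3.519
Step 4: [NO₂] = 1/3.519 = 0.2842 M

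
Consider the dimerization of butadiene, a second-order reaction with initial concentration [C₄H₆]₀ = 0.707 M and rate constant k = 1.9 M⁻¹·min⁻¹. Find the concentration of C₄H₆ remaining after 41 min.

0.01261 M

Step 1: For a second-order reaction: 1/[C₄H₆] = 1/[C₄H₆]₀ + kt
Step 2: 1/[C₄H₆] = 1/0.707 + 1.9 × 41
Step 3: 1/[C₄H₆] = 1.414 + 77.9 = 79.31
Step 4: [C₄H₆] = 1/79.31 = 0.01261 M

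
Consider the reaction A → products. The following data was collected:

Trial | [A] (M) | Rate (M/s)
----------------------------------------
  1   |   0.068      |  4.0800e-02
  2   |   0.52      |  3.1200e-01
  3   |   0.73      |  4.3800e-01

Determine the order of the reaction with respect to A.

first order (1)

Step 1: Compare trials to find order n where rate₂/rate₁ = ([A]₂/[A]₁)^n
Step 2: rate₂/rate₁ = 3.1200e-01/4.0800e-02 = 7.647
Step 3: [A]₂/[A]₁ = 0.52/0.068 = 7.647
Step 4: n = ln(7.647)/ln(7.647) = 1.00 ≈ 1
Step 5: The reaction is first order in A.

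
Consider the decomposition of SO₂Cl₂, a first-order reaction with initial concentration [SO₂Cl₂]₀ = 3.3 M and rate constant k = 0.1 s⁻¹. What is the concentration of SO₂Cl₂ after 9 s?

1.342 M

Step 1: For a first-order reaction: [SO₂Cl₂] = [SO₂Cl₂]₀ × e^(-kt)
Step 2: [SO₂Cl₂] = 3.3 × e^(-0.1 × 9)
Step 3: [SO₂Cl₂] = 3.3 × e^(-0.9)
Step 4: [SO₂Cl₂] = 3.3 × 0.40657 = 1.342 M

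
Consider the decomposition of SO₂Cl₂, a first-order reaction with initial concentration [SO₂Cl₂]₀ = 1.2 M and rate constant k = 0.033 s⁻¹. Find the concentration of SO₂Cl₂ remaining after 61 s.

0.1603 M

Step 1: For a first-order reaction: [SO₂Cl₂] = [SO₂Cl₂]₀ × e^(-kt)
Step 2: [SO₂Cl₂] = 1.2 × e^(-0.033 × 61)
Step 3: [SO₂Cl₂] = 1.2 × e^(-2.013)
Step 4: [SO₂Cl₂] = 1.2 × 0.133587 = 0.1603 M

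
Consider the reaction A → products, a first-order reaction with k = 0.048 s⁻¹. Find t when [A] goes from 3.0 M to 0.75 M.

28.88 s

Step 1: For first-order: t = ln([A]₀/[A])/k
Step 2: t = ln(3.0/0.75)/0.048
Step 3: t = ln(4)/0.048
Step 4: t = 1.386/0.048 = 28.88 s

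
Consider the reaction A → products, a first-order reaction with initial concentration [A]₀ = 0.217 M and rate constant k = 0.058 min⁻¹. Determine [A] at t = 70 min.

0.003743 M

Step 1: For a first-order reaction: [A] = [A]₀ × e^(-kt)
Step 2: [A] = 0.217 × e^(-0.058 × 70)
Step 3: [A] = 0.217 × e^(-4.06)
Step 4: [A] = 0.217 × 0.017249 = 0.003743 M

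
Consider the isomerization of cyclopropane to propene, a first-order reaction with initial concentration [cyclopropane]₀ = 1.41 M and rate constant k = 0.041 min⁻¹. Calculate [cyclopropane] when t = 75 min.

0.06513 M

Step 1: For a first-order reaction: [cyclopropane] = [cyclopropane]₀ × e^(-kt)
Step 2: [cyclopropane] = 1.41 × e^(-0.041 × 75)
Step 3: [cyclopropane] = 1.41 × e^(-3.075)
Step 4: [cyclopropane] = 1.41 × 0.0461896 = 0.06513 M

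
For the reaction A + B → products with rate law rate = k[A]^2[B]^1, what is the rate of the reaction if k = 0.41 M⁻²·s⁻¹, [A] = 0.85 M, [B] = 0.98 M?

0.2903 M/s

Step 1: The rate law is rate = k[A]^2[B]^1
Step 2: Substitute: rate = 0.41 × (0.85)^2 × (0.98)^1
Step 3: rate = 0.41 × 0.7225 × 0.98 = 0.2903 M/s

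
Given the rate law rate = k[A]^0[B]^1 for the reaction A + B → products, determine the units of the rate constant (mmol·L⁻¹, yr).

yr⁻¹

Step 1: Overall order = 0 + 1 = 1.
Step 2: rate has units mmol·L⁻¹·yr⁻¹; [A]^0[B]^1 has units (mmol·L⁻¹)^1.
Step 3: k = rate/([A]^0[B]^1), so units of k = (mmol·L⁻¹)^(1-1)·yr⁻¹ = yr⁻¹.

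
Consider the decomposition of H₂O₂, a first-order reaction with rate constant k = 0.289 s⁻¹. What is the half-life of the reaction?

2.398 s

Step 1: For a first-order reaction, t₁/₂ = ln(2)/k
Step 2: t₁/₂ = ln(2)/0.289
Step 3: t₁/₂ = 0.6931/0.289 = 2.398 s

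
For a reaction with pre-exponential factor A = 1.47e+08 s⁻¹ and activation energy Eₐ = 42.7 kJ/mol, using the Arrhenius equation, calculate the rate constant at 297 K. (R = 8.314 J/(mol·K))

4.54e+00 s⁻¹

Step 1: Use the Arrhenius equation: k = A × exp(-Eₐ/RT)
Step 2: Convert Eₐ to J/mol: 42.7 kJ/mol = 42700 J/mol
Step 3: Calculate the exponent: -Eₐ/(RT) = -42700/(8.314 × 297) = -17.29264
Step 4: k = 1.47e+08 × exp(-17.29264)
Step 5: k = 1.47e+08 × 3.08960e-08 = 4.5417e+00 s⁻¹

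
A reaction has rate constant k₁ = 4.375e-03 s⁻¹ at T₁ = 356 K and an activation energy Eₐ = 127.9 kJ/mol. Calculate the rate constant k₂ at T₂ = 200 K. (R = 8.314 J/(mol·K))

1.006e-17 s⁻¹

Step 1: Use the two-temperature Arrhenius form: ln(k₂/k₁) = -Eₐ/R × (1/T₂ - 1/T₁)
Step 2: Convert Eₐ to J/mol: 127.9 kJ/mol = 127900 J/mol
Step 3: 1/T₂ - 1/T₁ = 1/200 - 1/356 = 2.191011e-03 K⁻¹
Step 4: ln(k₂/k₁) = -127900/8.314 × 2.191011e-03 = -33.70583
Step 5: k₂ = k₁ × exp(-33.70583) = 4.375e-03 × 2.30009e-15 = 1.006e-17 s⁻¹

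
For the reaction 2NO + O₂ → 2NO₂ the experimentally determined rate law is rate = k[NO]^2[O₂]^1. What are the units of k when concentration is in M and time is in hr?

M⁻²·hr⁻¹

Step 1: Overall order = 2 + 1 = 3.
Step 2: rate has units M·hr⁻¹; [NO]^2[O₂]^1 has units M^3.
Step 3: k = rate/([NO]^2[O₂]^1), so units of k = M^(1-3)·hr⁻¹ = M⁻²·hr⁻¹.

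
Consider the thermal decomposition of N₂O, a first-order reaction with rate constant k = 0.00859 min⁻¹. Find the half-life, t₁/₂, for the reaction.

80.69 min

Step 1: For a first-order reaction, t₁/₂ = ln(2)/k
Step 2: t₁/₂ = ln(2)/0.00859
Step 3: t₁/₂ = 0.6931/0.00859 = 80.69 min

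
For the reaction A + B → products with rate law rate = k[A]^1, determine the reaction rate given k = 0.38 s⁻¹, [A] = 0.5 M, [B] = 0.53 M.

0.19 M/s

Step 1: The rate law is rate = k[A]^1
Step 2: Note that the rate does not depend on [B] (zero order in B).
Step 3: rate = 0.38 × (0.5)^1 = 0.19 M/s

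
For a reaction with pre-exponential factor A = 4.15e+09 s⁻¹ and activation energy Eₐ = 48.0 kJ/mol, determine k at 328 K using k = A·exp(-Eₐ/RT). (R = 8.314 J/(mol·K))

9.41e+01 s⁻¹

Step 1: Use the Arrhenius equation: k = A × exp(-Eₐ/RT)
Step 2: Convert Eₐ to J/mol: 48.0 kJ/mol = 48000 J/mol
Step 3: Calculate the exponent: -Eₐ/(RT) = -48000/(8.314 × 328) = -17.60181
Step 4: k = 4.15e+09 × exp(-17.60181)
Step 5: k = 4.15e+09 × 2.26794e-08 = 9.4120e+01 s⁻¹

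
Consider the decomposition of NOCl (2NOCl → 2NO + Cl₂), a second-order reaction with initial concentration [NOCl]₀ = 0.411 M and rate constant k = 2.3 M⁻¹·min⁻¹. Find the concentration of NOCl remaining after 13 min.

0.03093 M

Step 1: For a second-order reaction: 1/[NOCl] = 1/[NOCl]₀ + kt
Step 2: 1/[NOCl] = 1/0.411 + 2.3 × 13
Step 3: 1/[NOCl] = 2.433 + 29.9 = 32.33
Step 4: [NOCl] = 1/32.33 = 0.03093 M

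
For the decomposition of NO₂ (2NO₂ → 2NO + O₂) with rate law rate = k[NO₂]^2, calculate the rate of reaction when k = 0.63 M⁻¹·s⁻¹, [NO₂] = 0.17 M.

0.01821 M/s

Step 1: Identify the rate law: rate = k[NO₂]^2
Step 2: Substitute values: rate = 0.63 × (0.17)^2
Step 3: Calculate: rate = 0.63 × 0.0289 = 0.018207 M/s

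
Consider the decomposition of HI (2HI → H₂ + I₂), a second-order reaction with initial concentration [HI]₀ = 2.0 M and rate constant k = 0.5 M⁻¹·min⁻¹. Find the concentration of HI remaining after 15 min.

0.125 M

Step 1: For a second-order reaction: 1/[HI] = 1/[HI]₀ + kt
Step 2: 1/[HI] = 1/2.0 + 0.5 × 15
Step 3: 1/[HI] = 0.5 + 7.5 = 8
Step 4: [HI] = 1/8 = 0.125 M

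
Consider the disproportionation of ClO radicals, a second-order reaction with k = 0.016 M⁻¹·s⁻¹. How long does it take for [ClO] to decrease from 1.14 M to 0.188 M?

277.6 s

Step 1: For second-order: t = (1/[ClO] - 1/[ClO]₀)/k
Step 2: t = (1/0.188 - 1/1.14)/0.016
Step 3: t = (5.319 - 0.8772)/0.016
Step 4: t = 4.442/0.016 = 277.6 s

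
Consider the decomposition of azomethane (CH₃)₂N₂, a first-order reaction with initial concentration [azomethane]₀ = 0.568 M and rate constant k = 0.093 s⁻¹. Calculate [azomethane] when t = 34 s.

0.02405 M

Step 1: For a first-order reaction: [azomethane] = [azomethane]₀ × e^(-kt)
Step 2: [azomethane] = 0.568 × e^(-0.093 × 34)
Step 3: [azomethane] = 0.568 × e^(-3.162)
Step 4: [azomethane] = 0.568 × 0.042341 = 0.02405 M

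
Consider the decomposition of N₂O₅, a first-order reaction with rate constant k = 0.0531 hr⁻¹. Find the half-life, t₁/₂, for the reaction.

13.05 hr

Step 1: For a first-order reaction, t₁/₂ = ln(2)/k
Step 2: t₁/₂ = ln(2)/0.0531
Step 3: t₁/₂ = 0.6931/0.0531 = 13.05 hr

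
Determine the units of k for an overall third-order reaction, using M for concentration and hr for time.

M⁻²·hr⁻¹

Step 1: For overall order n, rate = k × (concentration)^n.
Step 2: Rate has units M·hr⁻¹; concentration term has units M^3.
Step 3: k = rate / (concentration)^n, so units of k = M^(1-3)·hr⁻¹ = M⁻²·hr⁻¹.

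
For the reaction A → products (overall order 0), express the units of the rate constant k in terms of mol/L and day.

mol/L·day⁻¹

Step 1: For overall order n, rate = k × (concentration)^n.
Step 2: Rate has units mol/L·day⁻¹; concentration term has units (mol/L)^0.
Step 3: k = rate / (concentration)^n, so units of k = (mol/L)^(1-0)·day⁻¹ = mol/L·day⁻¹.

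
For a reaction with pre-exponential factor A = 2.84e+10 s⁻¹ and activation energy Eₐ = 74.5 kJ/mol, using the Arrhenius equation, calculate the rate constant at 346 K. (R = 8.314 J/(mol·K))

1.61e-01 s⁻¹

Step 1: Use the Arrhenius equation: k = A × exp(-Eₐ/RT)
Step 2: Convert Eₐ to J/mol: 74.5 kJ/mol = 74500 J/mol
Step 3: Calculate the exponent: -Eₐ/(RT) = -74500/(8.314 × 346) = -25.89823
Step 4: k = 2.84e+10 × exp(-25.89823)
Step 5: k = 2.84e+10 × 5.65642e-12 = 1.6064e-01 s⁻¹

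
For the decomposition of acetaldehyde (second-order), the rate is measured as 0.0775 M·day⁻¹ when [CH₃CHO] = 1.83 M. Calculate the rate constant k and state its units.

0.02314 M⁻¹·day⁻¹

Step 1: rate = k[CH₃CHO]^2, so k = rate / [CH₃CHO]^2.
Step 2: k = 0.0775 / (1.83)^2 = 0.0775 / 3.349.
Step 3: k = 0.02314 M⁻¹·day⁻¹.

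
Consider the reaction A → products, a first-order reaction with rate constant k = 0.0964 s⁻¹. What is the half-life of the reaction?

7.19 s

Step 1: For a first-order reaction, t₁/₂ = ln(2)/k
Step 2: t₁/₂ = ln(2)/0.0964
Step 3: t₁/₂ = 0.6931/0.0964 = 7.19 s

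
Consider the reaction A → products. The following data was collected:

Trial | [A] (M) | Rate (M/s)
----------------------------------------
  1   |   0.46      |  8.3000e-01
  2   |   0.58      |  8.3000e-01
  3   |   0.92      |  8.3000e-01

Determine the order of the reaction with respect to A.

zeroth order (0)

Step 1: Compare trials - when concentration changes, rate stays constant.
Step 2: rate₂/rate₁ = 8.3000e-01/8.3000e-01 = 1
Step 3: [A]₂/[A]₁ = 0.58/0.46 = 1.261
Step 4: Since rate ratio ≈ (conc ratio)^0, the reaction is zeroth order.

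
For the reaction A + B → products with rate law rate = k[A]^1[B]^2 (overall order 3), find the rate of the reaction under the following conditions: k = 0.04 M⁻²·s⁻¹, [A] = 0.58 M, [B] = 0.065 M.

9.802e-05 M/s

Step 1: The rate law is rate = k[A]^1[B]^2, overall order = 1+2 = 3
Step 2: Substitute values: rate = 0.04 × (0.58)^1 × (0.065)^2
Step 3: rate = 0.04 × 0.58 × 0.004225 = 9.802e-05 M/s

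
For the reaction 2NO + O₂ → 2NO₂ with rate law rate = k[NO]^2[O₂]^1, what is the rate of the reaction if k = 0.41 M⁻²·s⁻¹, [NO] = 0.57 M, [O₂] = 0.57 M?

0.07593 M/s

Step 1: The rate law is rate = k[NO]^2[O₂]^1
Step 2: Substitute: rate = 0.41 × (0.57)^2 × (0.57)^1
Step 3: rate = 0.41 × 0.3249 × 0.57 = 0.0759291 M/s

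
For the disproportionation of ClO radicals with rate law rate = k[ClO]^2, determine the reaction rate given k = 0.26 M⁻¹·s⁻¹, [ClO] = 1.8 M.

0.8424 M/s

Step 1: Identify the rate law: rate = k[ClO]^2
Step 2: Substitute values: rate = 0.26 × (1.8)^2
Step 3: Calculate: rate = 0.26 × 3.24 = 0.8424 M/s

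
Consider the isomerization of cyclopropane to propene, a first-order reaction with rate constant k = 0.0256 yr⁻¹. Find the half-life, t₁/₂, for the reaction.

27.08 yr

Step 1: For a first-order reaction, t₁/₂ = ln(2)/k
Step 2: t₁/₂ = ln(2)/0.0256
Step 3: t₁/₂ = 0.6931/0.0256 = 27.08 yr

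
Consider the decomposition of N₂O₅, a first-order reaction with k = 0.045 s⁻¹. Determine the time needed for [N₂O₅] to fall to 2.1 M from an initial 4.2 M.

15.4 s

Step 1: For first-order: t = ln([N₂O₅]₀/[N₂O₅])/k
Step 2: t = ln(4.2/2.1)/0.045
Step 3: t = ln(2)/0.045
Step 4: t = 0.6931/0.045 = 15.4 s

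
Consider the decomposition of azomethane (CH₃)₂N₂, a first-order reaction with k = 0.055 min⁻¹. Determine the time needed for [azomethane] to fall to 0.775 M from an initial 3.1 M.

25.21 min

Step 1: For first-order: t = ln([azomethane]₀/[azomethane])/k
Step 2: t = ln(3.1/0.775)/0.055
Step 3: t = ln(4)/0.055
Step 4: t = 1.386/0.055 = 25.21 min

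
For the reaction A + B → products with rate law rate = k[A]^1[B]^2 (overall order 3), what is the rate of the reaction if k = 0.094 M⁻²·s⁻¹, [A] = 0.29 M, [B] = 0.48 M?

0.006281 M/s

Step 1: The rate law is rate = k[A]^1[B]^2, overall order = 1+2 = 3
Step 2: Substitute values: rate = 0.094 × (0.29)^1 × (0.48)^2
Step 3: rate = 0.094 × 0.29 × 0.2304 = 0.0062807 M/s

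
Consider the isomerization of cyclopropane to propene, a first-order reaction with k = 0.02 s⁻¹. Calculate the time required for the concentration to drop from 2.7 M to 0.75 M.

64.05 s

Step 1: For first-order: t = ln([cyclopropane]₀/[cyclopropane])/k
Step 2: t = ln(2.7/0.75)/0.02
Step 3: t = ln(3.6)/0.02
Step 4: t = 1.281/0.02 = 64.05 s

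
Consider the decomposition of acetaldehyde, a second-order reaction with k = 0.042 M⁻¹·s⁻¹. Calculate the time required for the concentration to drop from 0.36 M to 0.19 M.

59.18 s

Step 1: For second-order: t = (1/[CH₃CHO] - 1/[CH₃CHO]₀)/k
Step 2: t = (1/0.19 - 1/0.36)/0.042
Step 3: t = (5.263 - 2.778)/0.042
Step 4: t = 2.485/0.042 = 59.18 s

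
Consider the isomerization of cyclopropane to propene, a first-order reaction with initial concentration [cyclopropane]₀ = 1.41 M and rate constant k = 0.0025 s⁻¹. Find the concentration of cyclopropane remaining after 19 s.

1.345 M

Step 1: For a first-order reaction: [cyclopropane] = [cyclopropane]₀ × e^(-kt)
Step 2: [cyclopropane] = 1.41 × e^(-0.0025 × 19)
Step 3: [cyclopropane] = 1.41 × e^(-0.0475)
Step 4: [cyclopropane] = 1.41 × 0.95361 = 1.345 M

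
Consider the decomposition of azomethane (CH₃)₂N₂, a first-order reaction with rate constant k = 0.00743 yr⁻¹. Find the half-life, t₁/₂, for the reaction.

93.29 yr

Step 1: For a first-order reaction, t₁/₂ = ln(2)/k
Step 2: t₁/₂ = ln(2)/0.00743
Step 3: t₁/₂ = 0.6931/0.00743 = 93.29 yr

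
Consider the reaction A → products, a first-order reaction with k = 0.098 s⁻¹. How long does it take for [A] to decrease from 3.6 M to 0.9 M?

14.15 s

Step 1: For first-order: t = ln([A]₀/[A])/k
Step 2: t = ln(3.6/0.9)/0.098
Step 3: t = ln(4)/0.098
Step 4: t = 1.386/0.098 = 14.15 s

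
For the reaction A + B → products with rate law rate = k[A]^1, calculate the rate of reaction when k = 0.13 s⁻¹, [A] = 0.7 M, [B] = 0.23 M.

0.091 M/s

Step 1: The rate law is rate = k[A]^1
Step 2: Note that the rate does not depend on [B] (zero order in B).
Step 3: rate = 0.13 × (0.7)^1 = 0.091 M/s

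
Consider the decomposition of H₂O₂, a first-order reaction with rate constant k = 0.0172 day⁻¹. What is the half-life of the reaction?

40.3 day

Step 1: For a first-order reaction, t₁/₂ = ln(2)/k
Step 2: t₁/₂ = ln(2)/0.0172
Step 3: t₁/₂ = 0.6931/0.0172 = 40.3 day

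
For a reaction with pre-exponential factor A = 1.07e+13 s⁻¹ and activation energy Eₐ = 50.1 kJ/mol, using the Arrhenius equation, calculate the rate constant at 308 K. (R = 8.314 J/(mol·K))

3.41e+04 s⁻¹

Step 1: Use the Arrhenius equation: k = A × exp(-Eₐ/RT)
Step 2: Convert Eₐ to J/mol: 50.1 kJ/mol = 50100 J/mol
Step 3: Calculate the exponent: -Eₐ/(RT) = -50100/(8.314 × 308) = -19.56487
Step 4: k = 1.07e+13 × exp(-19.56487)
Step 5: k = 1.07e+13 × 3.18482e-09 = 3.4078e+04 s⁻¹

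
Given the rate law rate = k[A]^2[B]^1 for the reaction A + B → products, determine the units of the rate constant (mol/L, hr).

(mol/L)⁻²·hr⁻¹

Step 1: Overall order = 2 + 1 = 3.
Step 2: rate has units mol/L·hr⁻¹; [A]^2[B]^1 has units (mol/L)^3.
Step 3: k = rate/([A]^2[B]^1), so units of k = (mol/L)^(1-3)·hr⁻¹ = (mol/L)⁻²·hr⁻¹.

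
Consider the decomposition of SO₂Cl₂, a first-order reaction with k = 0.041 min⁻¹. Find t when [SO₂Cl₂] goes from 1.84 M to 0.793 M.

20.53 min

Step 1: For first-order: t = ln([SO₂Cl₂]₀/[SO₂Cl₂])/k
Step 2: t = ln(1.84/0.793)/0.041
Step 3: t = ln(2.32)/0.041
Step 4: t = 0.8417/0.041 = 20.53 min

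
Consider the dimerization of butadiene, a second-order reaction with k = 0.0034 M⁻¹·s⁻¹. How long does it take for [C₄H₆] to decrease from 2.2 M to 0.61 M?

348.5 s

Step 1: For second-order: t = (1/[C₄H₆] - 1/[C₄H₆]₀)/k
Step 2: t = (1/0.61 - 1/2.2)/0.0034
Step 3: t = (1.639 - 0.4545)/0.0034
Step 4: t = 1.185/0.0034 = 348.5 s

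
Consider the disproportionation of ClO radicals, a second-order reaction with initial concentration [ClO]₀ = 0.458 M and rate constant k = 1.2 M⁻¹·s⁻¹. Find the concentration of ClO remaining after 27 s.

0.02892 M

Step 1: For a second-order reaction: 1/[ClO] = 1/[ClO]₀ + kt
Step 2: 1/[ClO] = 1/0.458 + 1.2 × 27
Step 3: 1/[ClO] = 2.183 + 32.4 = 34.58
Step 4: [ClO] = 1/34.58 = 0.02892 M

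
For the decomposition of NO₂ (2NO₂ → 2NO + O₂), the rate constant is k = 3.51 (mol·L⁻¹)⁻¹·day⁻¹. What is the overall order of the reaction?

second order (2)

Step 1: The units of k for an nth-order reaction are (concentration)^(1-n)·(time)⁻¹.
Step 2: Here k has units (mol·L⁻¹)⁻¹·day⁻¹, so the concentration exponent is -1.
Step 3: 1 - n = -1 ⇒ n = 2. The reaction is second order.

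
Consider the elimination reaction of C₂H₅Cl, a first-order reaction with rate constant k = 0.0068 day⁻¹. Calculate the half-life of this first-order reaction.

101.9 day

Step 1: For a first-order reaction, t₁/₂ = ln(2)/k
Step 2: t₁/₂ = ln(2)/0.0068
Step 3: t₁/₂ = 0.6931/0.0068 = 101.9 day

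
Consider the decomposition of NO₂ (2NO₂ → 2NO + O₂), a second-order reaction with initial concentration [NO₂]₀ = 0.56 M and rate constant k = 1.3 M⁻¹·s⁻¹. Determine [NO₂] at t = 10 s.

0.06763 M

Step 1: For a second-order reaction: 1/[NO₂] = 1/[NO₂]₀ + kt
Step 2: 1/[NO₂] = 1/0.56 + 1.3 × 10
Step 3: 1/[NO₂] = 1.786 + 13 = 14.79
Step 4: [NO₂] = 1/14.79 = 0.06763 M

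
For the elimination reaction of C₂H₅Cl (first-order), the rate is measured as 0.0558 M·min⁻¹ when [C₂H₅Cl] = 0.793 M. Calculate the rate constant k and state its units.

0.07037 min⁻¹

Step 1: rate = k[C₂H₅Cl]^1, so k = rate / [C₂H₅Cl]^1.
Step 2: k = 0.0558 / (0.793)^1 = 0.0558 / 0.793.
Step 3: k = 0.07037 min⁻¹.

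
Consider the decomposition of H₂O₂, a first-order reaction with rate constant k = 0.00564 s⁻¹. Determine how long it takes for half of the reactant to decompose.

122.9 s

Step 1: For a first-order reaction, t₁/₂ = ln(2)/k
Step 2: t₁/₂ = ln(2)/0.00564
Step 3: t₁/₂ = 0.6931/0.00564 = 122.9 s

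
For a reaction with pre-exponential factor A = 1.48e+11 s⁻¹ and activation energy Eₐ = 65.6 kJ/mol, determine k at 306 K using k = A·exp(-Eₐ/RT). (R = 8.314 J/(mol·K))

9.37e-01 s⁻¹

Step 1: Use the Arrhenius equation: k = A × exp(-Eₐ/RT)
Step 2: Convert Eₐ to J/mol: 65.6 kJ/mol = 65600 J/mol
Step 3: Calculate the exponent: -Eₐ/(RT) = -65600/(8.314 × 306) = -25.78531
Step 4: k = 1.48e+11 × exp(-25.78531)
Step 5: k = 1.48e+11 × 6.33260e-12 = 9.3722e-01 s⁻¹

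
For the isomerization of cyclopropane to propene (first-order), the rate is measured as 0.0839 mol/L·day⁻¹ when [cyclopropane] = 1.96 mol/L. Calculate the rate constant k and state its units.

0.04281 day⁻¹

Step 1: rate = k[cyclopropane]^1, so k = rate / [cyclopropane]^1.
Step 2: k = 0.0839 / (1.96)^1 = 0.0839 / 1.96.
Step 3: k = 0.04281 day⁻¹.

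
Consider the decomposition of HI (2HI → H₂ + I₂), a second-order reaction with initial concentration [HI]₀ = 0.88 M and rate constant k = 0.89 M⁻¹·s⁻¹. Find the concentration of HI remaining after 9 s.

0.1093 M

Step 1: For a second-order reaction: 1/[HI] = 1/[HI]₀ + kt
Step 2: 1/[HI] = 1/0.88 + 0.89 × 9
Step 3: 1/[HI] = 1.136 + 8.01 = 9.146
Step 4: [HI] = 1/9.146 = 0.1093 M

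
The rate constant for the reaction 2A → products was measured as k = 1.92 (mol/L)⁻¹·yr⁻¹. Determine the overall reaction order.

second order (2)

Step 1: The units of k for an nth-order reaction are (concentration)^(1-n)·(time)⁻¹.
Step 2: Here k has units (mol/L)⁻¹·yr⁻¹, so the concentration exponent is -1.
Step 3: 1 - n = -1 ⇒ n = 2. The reaction is second order.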